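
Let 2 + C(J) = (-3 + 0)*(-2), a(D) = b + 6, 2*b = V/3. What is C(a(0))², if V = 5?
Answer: 16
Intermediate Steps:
b = ⅚ (b = (5/3)/2 = (5*(⅓))/2 = (½)*(5/3) = ⅚ ≈ 0.83333)
a(D) = 41/6 (a(D) = ⅚ + 6 = 41/6)
C(J) = 4 (C(J) = -2 + (-3 + 0)*(-2) = -2 - 3*(-2) = -2 + 6 = 4)
C(a(0))² = 4² = 16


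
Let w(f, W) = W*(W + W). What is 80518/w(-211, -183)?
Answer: 40259/33489 ≈ 1.2022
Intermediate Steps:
w(f, W) = 2*W**2 (w(f, W) = W*(2*W) = 2*W**2)
80518/w(-211, -183) = 80518/((2*(-183)**2)) = 80518/((2*33489)) = 80518/66978 = 80518*(1/66978) = 40259/33489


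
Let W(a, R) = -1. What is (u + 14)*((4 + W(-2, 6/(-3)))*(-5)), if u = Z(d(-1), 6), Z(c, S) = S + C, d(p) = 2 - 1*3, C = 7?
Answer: -405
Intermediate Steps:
d(p) = -1 (d(p) = 2 - 3 = -1)
Z(c, S) = 7 + S (Z(c, S) = S + 7 = 7 + S)
u = 13 (u = 7 + 6 = 13)
(u + 14)*((4 + W(-2, 6/(-3)))*(-5)) = (13 + 14)*((4 - 1)*(-5)) = 27*(3*(-5)) = 27*(-15) = -405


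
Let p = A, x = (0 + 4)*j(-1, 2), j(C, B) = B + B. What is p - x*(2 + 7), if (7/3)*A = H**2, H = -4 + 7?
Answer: -981/7 ≈ -140.14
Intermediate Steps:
j(C, B) = 2*B
x = 16 (x = (0 + 4)*(2*2) = 4*4 = 16)
H = 3
A = 27/7 (A = (3/7)*3**2 = (3/7)*9 = 27/7 ≈ 3.8571)
p = 27/7 ≈ 3.8571
p - x*(2 + 7) = 27/7 - 16*(2 + 7) = 27/7 - 16*9 = 27/7 - 1*144 = 27/7 - 144 = -981/7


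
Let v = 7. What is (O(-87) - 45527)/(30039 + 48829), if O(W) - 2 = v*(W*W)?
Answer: 3729/39434 ≈ 0.094563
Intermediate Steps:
O(W) = 2 + 7*W² (O(W) = 2 + 7*(W*W) = 2 + 7*W²)
(O(-87) - 45527)/(30039 + 48829) = ((2 + 7*(-87)²) - 45527)/(30039 + 48829) = ((2 + 7*7569) - 45527)/78868 = ((2 + 52983) - 45527)*(1/78868) = (52985 - 45527)*(1/78868) = 7458*(1/78868) = 3729/39434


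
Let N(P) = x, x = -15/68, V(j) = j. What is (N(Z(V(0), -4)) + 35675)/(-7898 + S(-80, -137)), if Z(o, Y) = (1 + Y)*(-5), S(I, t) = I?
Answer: -2425885/542504 ≈ -4.4716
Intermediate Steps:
Z(o, Y) = -5 - 5*Y
x = -15/68 (x = -15*1/68 = -15/68 ≈ -0.22059)
N(P) = -15/68
(N(Z(V(0), -4)) + 35675)/(-7898 + S(-80, -137)) = (-15/68 + 35675)/(-7898 - 80) = (2425885/68)/(-7978) = (2425885/68)*(-1/7978) = -2425885/542504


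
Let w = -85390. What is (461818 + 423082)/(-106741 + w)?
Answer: -884900/192131 ≈ -4.6057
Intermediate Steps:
(461818 + 423082)/(-106741 + w) = (461818 + 423082)/(-106741 - 85390) = 884900/(-192131) = 884900*(-1/192131) = -884900/192131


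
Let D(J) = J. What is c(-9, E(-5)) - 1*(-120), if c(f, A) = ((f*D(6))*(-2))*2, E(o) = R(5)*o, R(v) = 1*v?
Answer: 336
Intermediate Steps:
R(v) = v
E(o) = 5*o
c(f, A) = -24*f (c(f, A) = ((f*6)*(-2))*2 = ((6*f)*(-2))*2 = -12*f*2 = -24*f)
c(-9, E(-5)) - 1*(-120) = -24*(-9) - 1*(-120) = 216 + 120 = 336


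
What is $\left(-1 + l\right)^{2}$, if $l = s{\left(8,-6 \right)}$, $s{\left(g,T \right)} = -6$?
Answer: $49$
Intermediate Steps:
$l = -6$
$\left(-1 + l\right)^{2} = \left(-1 - 6\right)^{2} = \left(-7\right)^{2} = 49$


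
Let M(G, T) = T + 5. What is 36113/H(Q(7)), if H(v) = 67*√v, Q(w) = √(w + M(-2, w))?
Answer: 539*19^(¾)/19 ≈ 258.17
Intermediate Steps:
M(G, T) = 5 + T
Q(w) = √(5 + 2*w) (Q(w) = √(w + (5 + w)) = √(5 + 2*w))
36113/H(Q(7)) = 36113/((67*√(√(5 + 2*7)))) = 36113/((67*√(√(5 + 14)))) = 36113/((67*√(√19))) = 36113/((67*19^(¼))) = 36113*(19^(¾)/1273) = 539*19^(¾)/19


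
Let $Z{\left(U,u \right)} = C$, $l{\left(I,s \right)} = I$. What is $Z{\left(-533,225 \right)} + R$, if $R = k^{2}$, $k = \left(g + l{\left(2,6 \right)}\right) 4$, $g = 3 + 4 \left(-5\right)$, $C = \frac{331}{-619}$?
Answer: $\frac{2228069}{619} \approx 3599.5$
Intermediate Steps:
$C = - \frac{331}{619}$ ($C = 331 \left(- \frac{1}{619}\right) = - \frac{331}{619} \approx -0.53473$)
$g = -17$ ($g = 3 - 20 = -17$)
$Z{\left(U,u \right)} = - \frac{331}{619}$
$k = -60$ ($k = \left(-17 + 2\right) 4 = \left(-15\right) 4 = -60$)
$R = 3600$ ($R = \left(-60\right)^{2} = 3600$)
$Z{\left(-533,225 \right)} + R = - \frac{331}{619} + 3600 = \frac{2228069}{619}$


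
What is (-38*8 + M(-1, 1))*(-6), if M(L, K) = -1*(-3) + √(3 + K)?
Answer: 1794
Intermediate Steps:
M(L, K) = 3 + √(3 + K)
(-38*8 + M(-1, 1))*(-6) = (-38*8 + (3 + √(3 + 1)))*(-6) = (-304 + (3 + √4))*(-6) = (-304 + (3 + 2))*(-6) = (-304 + 5)*(-6) = -299*(-6) = 1794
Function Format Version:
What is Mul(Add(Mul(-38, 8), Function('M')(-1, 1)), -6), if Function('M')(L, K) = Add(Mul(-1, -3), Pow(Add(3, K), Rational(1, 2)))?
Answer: 1794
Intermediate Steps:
Function('M')(L, K) = Add(3, Pow(Add(3, K), Rational(1, 2)))
Mul(Add(Mul(-38, 8), Function('M')(-1, 1)), -6) = Mul(Add(Mul(-38, 8), Add(3, Pow(Add(3, 1), Rational(1, 2)))), -6) = Mul(Add(-304, Add(3, Pow(4, Rational(1, 2)))), -6) = Mul(Add(-304, Add(3, 2)), -6) = Mul(Add(-304, 5), -6) = Mul(-299, -6) = 1794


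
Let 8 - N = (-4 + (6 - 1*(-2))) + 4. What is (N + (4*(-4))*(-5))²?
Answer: 6400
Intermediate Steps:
N = 0 (N = 8 - ((-4 + (6 - 1*(-2))) + 4) = 8 - ((-4 + (6 + 2)) + 4) = 8 - ((-4 + 8) + 4) = 8 - (4 + 4) = 8 - 1*8 = 8 - 8 = 0)
(N + (4*(-4))*(-5))² = (0 + (4*(-4))*(-5))² = (0 - 16*(-5))² = (0 + 80)² = 80² = 6400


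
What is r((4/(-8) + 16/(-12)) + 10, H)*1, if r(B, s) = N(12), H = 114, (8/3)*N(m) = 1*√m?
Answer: 3*√3/4 ≈ 1.2990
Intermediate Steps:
N(m) = 3*√m/8 (N(m) = 3*(1*√m)/8 = 3*√m/8)
r(B, s) = 3*√3/4 (r(B, s) = 3*√12/8 = 3*(2*√3)/8 = 3*√3/4)
r((4/(-8) + 16/(-12)) + 10, H)*1 = (3*√3/4)*1 = 3*√3/4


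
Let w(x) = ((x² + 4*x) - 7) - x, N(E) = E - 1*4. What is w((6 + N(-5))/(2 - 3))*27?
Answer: 297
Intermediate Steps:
N(E) = -4 + E (N(E) = E - 4 = -4 + E)
w(x) = -7 + x² + 3*x (w(x) = (-7 + x² + 4*x) - x = -7 + x² + 3*x)
w((6 + N(-5))/(2 - 3))*27 = (-7 + ((6 + (-4 - 5))/(2 - 3))² + 3*((6 + (-4 - 5))/(2 - 3)))*27 = (-7 + ((6 - 9)/(-1))² + 3*((6 - 9)/(-1)))*27 = (-7 + (-3*(-1))² + 3*(-3*(-1)))*27 = (-7 + 3² + 3*3)*27 = (-7 + 9 + 9)*27 = 11*27 = 297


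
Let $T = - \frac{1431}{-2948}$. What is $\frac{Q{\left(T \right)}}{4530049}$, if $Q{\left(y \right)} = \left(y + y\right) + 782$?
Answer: $\frac{1154099}{6677292226} \approx 0.00017284$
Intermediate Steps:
$T = \frac{1431}{2948}$ ($T = \left(-1431\right) \left(- \frac{1}{2948}\right) = \frac{1431}{2948} \approx 0.48541$)
$Q{\left(y \right)} = 782 + 2 y$ ($Q{\left(y \right)} = 2 y + 782 = 782 + 2 y$)
$\frac{Q{\left(T \right)}}{4530049} = \frac{782 + 2 \cdot \frac{1431}{2948}}{4530049} = \left(782 + \frac{1431}{1474}\right) \frac{1}{4530049} = \frac{1154099}{1474} \cdot \frac{1}{4530049} = \frac{1154099}{6677292226}$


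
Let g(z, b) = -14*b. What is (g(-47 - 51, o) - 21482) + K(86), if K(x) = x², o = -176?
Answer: -11622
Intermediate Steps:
(g(-47 - 51, o) - 21482) + K(86) = (-14*(-176) - 21482) + 86² = (2464 - 21482) + 7396 = -19018 + 7396 = -11622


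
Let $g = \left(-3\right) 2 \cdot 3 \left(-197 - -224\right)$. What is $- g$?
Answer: $486$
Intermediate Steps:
$g = -486$ ($g = \left(-6\right) 3 \left(-197 + 224\right) = \left(-18\right) 27 = -486$)
$- g = \left(-1\right) \left(-486\right) = 486$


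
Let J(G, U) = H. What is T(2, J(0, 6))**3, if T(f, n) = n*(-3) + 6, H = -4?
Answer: 5832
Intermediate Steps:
J(G, U) = -4
T(f, n) = 6 - 3*n (T(f, n) = -3*n + 6 = 6 - 3*n)
T(2, J(0, 6))**3 = (6 - 3*(-4))**3 = (6 + 12)**3 = 18**3 = 5832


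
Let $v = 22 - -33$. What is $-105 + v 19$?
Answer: $940$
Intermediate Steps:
$v = 55$ ($v = 22 + 33 = 55$)
$-105 + v 19 = -105 + 55 \cdot 19 = -105 + 1045 = 940$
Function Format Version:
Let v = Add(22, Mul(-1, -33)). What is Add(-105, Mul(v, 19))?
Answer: 940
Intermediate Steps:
v = 55 (v = Add(22, 33) = 55)
Add(-105, Mul(v, 19)) = Add(-105, Mul(55, 19)) = Add(-105, 1045) = 940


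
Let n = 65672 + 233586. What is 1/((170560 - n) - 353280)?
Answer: -1/481978 ≈ -2.0748e-6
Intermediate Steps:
n = 299258
1/((170560 - n) - 353280) = 1/((170560 - 1*299258) - 353280) = 1/((170560 - 299258) - 353280) = 1/(-128698 - 353280) = 1/(-481978) = -1/481978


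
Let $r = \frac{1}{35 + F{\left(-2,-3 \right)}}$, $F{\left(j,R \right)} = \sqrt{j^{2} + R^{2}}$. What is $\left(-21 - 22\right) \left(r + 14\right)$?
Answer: $- \frac{731129}{1212} + \frac{43 \sqrt{13}}{1212} \approx -603.11$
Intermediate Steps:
$F{\left(j,R \right)} = \sqrt{R^{2} + j^{2}}$
$r = \frac{1}{35 + \sqrt{13}}$ ($r = \frac{1}{35 + \sqrt{\left(-3\right)^{2} + \left(-2\right)^{2}}} = \frac{1}{35 + \sqrt{9 + 4}} = \frac{1}{35 + \sqrt{13}} \approx 0.025903$)
$\left(-21 - 22\right) \left(r + 14\right) = \left(-21 - 22\right) \left(\left(\frac{35}{1212} - \frac{\sqrt{13}}{1212}\right) + 14\right) = - 43 \left(\frac{17003}{1212} - \frac{\sqrt{13}}{1212}\right) = - \frac{731129}{1212} + \frac{43 \sqrt{13}}{1212}$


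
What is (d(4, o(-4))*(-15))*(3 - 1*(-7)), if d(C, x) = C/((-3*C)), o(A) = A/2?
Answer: 50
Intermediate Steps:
o(A) = A/2 (o(A) = A*(½) = A/2)
d(C, x) = -⅓ (d(C, x) = C*(-1/(3*C)) = -⅓)
(d(4, o(-4))*(-15))*(3 - 1*(-7)) = (-⅓*(-15))*(3 - 1*(-7)) = 5*(3 + 7) = 5*10 = 50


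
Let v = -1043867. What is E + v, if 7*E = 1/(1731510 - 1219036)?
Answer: -3744682878705/3587318 ≈ -1.0439e+6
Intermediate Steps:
E = 1/3587318 (E = 1/(7*(1731510 - 1219036)) = (⅐)/512474 = (⅐)*(1/512474) = 1/3587318 ≈ 2.7876e-7)
E + v = 1/3587318 - 1043867 = -3744682878705/3587318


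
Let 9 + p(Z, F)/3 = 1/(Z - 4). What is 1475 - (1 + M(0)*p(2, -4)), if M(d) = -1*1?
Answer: 2891/2 ≈ 1445.5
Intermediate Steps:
M(d) = -1
p(Z, F) = -27 + 3/(-4 + Z) (p(Z, F) = -27 + 3/(Z - 4) = -27 + 3/(-4 + Z))
1475 - (1 + M(0)*p(2, -4)) = 1475 - (1 - 3*(37 - 9*2)/(-4 + 2)) = 1475 - (1 - 3*(37 - 18)/(-2)) = 1475 - (1 - 3*(-1)*19/2) = 1475 - (1 - 1*(-57/2)) = 1475 - (1 + 57/2) = 1475 - 1*59/2 = 1475 - 59/2 = 2891/2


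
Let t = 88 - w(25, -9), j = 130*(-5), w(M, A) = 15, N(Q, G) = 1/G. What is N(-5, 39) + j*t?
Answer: -1850549/39 ≈ -47450.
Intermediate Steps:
j = -650
t = 73 (t = 88 - 1*15 = 88 - 15 = 73)
N(-5, 39) + j*t = 1/39 - 650*73 = 1/39 - 47450 = -1850549/39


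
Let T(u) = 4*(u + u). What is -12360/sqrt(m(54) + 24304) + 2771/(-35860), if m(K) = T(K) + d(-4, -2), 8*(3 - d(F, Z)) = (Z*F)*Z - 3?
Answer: -17/220 - 8240*sqrt(395862)/65977 ≈ -78.656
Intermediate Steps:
d(F, Z) = 27/8 - F*Z**2/8 (d(F, Z) = 3 - ((Z*F)*Z - 3)/8 = 3 - ((F*Z)*Z - 3)/8 = 3 - (F*Z**2 - 3)/8 = 3 - (-3 + F*Z**2)/8 = 3 + (3/8 - F*Z**2/8) = 27/8 - F*Z**2/8)
T(u) = 8*u (T(u) = 4*(2*u) = 8*u)
m(K) = 43/8 + 8*K (m(K) = 8*K + (27/8 - 1/8*(-4)*(-2)**2) = 8*K + (27/8 - 1/8*(-4)*4) = 8*K + (27/8 + 2) = 8*K + 43/8 = 43/8 + 8*K)
-12360/sqrt(m(54) + 24304) + 2771/(-35860) = -12360/sqrt((43/8 + 8*54) + 24304) + 2771/(-35860) = -12360/sqrt((43/8 + 432) + 24304) + 2771*(-1/35860) = -12360/sqrt(3499/8 + 24304) - 17/220 = -12360*2*sqrt(395862)/197931 - 17/220 = -8240*sqrt(395862)/65977 - 17/220 = -17/220 - 8240*sqrt(395862)/65977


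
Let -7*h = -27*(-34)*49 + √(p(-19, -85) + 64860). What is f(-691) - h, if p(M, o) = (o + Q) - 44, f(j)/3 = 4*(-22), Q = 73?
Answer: 6162 + 2*√16201/7 ≈ 6198.4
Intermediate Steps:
f(j) = -264 (f(j) = 3*(4*(-22)) = 3*(-88) = -264)
p(M, o) = 29 + o (p(M, o) = (o + 73) - 44 = (73 + o) - 44 = 29 + o)
h = -6426 - 2*√16201/7 (h = -(-27*(-34)*49 + √((29 - 85) + 64860))/7 = -(918*49 + √(-56 + 64860))/7 = -(44982 + √64804)/7 = -(44982 + 2*√16201)/7 = -6426 - 2*√16201/7 ≈ -6462.4)
f(-691) - h = -264 - (-6426 - 2*√16201/7) = -264 + (6426 + 2*√16201/7) = 6162 + 2*√16201/7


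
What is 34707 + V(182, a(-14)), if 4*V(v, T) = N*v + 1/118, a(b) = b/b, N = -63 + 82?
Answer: 16789749/472 ≈ 35572.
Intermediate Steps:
N = 19
a(b) = 1
V(v, T) = 1/472 + 19*v/4 (V(v, T) = (19*v + 1/118)/4 = (1/118 + 19*v)/4 = 1/472 + 19*v/4)
34707 + V(182, a(-14)) = 34707 + (1/472 + (19/4)*182) = 34707 + (1/472 + 1729/2) = 34707 + 408045/472 = 16789749/472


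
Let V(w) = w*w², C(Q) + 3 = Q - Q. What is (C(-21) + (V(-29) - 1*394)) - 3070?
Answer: -27856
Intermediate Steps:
C(Q) = -3 (C(Q) = -3 + (Q - Q) = -3 + 0 = -3)
V(w) = w³
(C(-21) + (V(-29) - 1*394)) - 3070 = (-3 + ((-29)³ - 1*394)) - 3070 = (-3 + (-24389 - 394)) - 3070 = (-3 - 24783) - 3070 = -24786 - 3070 = -27856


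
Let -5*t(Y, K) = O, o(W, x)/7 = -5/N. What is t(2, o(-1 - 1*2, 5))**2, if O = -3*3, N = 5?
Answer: 81/25 ≈ 3.2400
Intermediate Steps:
o(W, x) = -7 (o(W, x) = 7*(-5/5) = 7*(-5*1/5) = 7*(-1) = -7)
O = -9
t(Y, K) = 9/5 (t(Y, K) = -1/5*(-9) = 9/5)
t(2, o(-1 - 1*2, 5))**2 = (9/5)**2 = 81/25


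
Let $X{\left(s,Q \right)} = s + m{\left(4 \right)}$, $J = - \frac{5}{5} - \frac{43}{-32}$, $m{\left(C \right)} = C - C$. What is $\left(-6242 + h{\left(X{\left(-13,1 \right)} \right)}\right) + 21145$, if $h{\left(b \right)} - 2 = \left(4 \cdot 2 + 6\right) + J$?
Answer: $\frac{477419}{32} \approx 14919.0$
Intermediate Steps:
$m{\left(C \right)} = 0$
$J = \frac{11}{32}$ ($J = \left(-5\right) \frac{1}{5} - - \frac{43}{32} = -1 + \frac{43}{32} = \frac{11}{32} \approx 0.34375$)
$X{\left(s,Q \right)} = s$ ($X{\left(s,Q \right)} = s + 0 = s$)
$h{\left(b \right)} = \frac{523}{32}$ ($h{\left(b \right)} = 2 + \left(\left(4 \cdot 2 + 6\right) + \frac{11}{32}\right) = 2 + \left(\left(8 + 6\right) + \frac{11}{32}\right) = 2 + \left(14 + \frac{11}{32}\right) = 2 + \frac{459}{32} = \frac{523}{32}$)
$\left(-6242 + h{\left(X{\left(-13,1 \right)} \right)}\right) + 21145 = \left(-6242 + \frac{523}{32}\right) + 21145 = - \frac{199221}{32} + 21145 = \frac{477419}{32}$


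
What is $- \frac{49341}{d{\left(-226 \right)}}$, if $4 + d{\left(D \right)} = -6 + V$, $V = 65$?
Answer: $- \frac{49341}{55} \approx -897.11$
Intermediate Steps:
$d{\left(D \right)} = 55$ ($d{\left(D \right)} = -4 + \left(-6 + 65\right) = -4 + 59 = 55$)
$- \frac{49341}{d{\left(-226 \right)}} = - \frac{49341}{55}$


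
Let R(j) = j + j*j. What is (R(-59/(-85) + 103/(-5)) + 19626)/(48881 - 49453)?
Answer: -72258447/2066350 ≈ -34.969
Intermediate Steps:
R(j) = j + j**2
(R(-59/(-85) + 103/(-5)) + 19626)/(48881 - 49453) = ((-59/(-85) + 103/(-5))*(1 + (-59/(-85) + 103/(-5))) + 19626)/(48881 - 49453) = ((-59*(-1/85) + 103*(-1/5))*(1 + (-59*(-1/85) + 103*(-1/5))) + 19626)/(-572) = ((59/85 - 103/5)*(1 + (59/85 - 103/5)) + 19626)*(-1/572) = (-1692*(1 - 1692/85)/85 + 19626)*(-1/572) = (-1692/85*(-1607/85) + 19626)*(-1/572) = (2719044/7225 + 19626)*(-1/572) = (144516894/7225)*(-1/572) = -72258447/2066350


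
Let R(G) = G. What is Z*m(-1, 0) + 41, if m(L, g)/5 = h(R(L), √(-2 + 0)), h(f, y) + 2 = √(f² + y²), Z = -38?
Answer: 421 - 190*I ≈ 421.0 - 190.0*I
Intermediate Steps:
h(f, y) = -2 + √(f² + y²)
m(L, g) = -10 + 5*√(-2 + L²) (m(L, g) = 5*(-2 + √(L² + (√(-2 + 0))²)) = 5*(-2 + √(L² + (√(-2))²)) = 5*(-2 + √(L² + (I*√2)²)) = 5*(-2 + √(L² - 2)) = 5*(-2 + √(-2 + L²)) = -10 + 5*√(-2 + L²))
Z*m(-1, 0) + 41 = -38*(-10 + 5*√(-2 + (-1)²)) + 41 = -38*(-10 + 5*√(-2 + 1)) + 41 = -38*(-10 + 5*√(-1)) + 41 = -38*(-10 + 5*I) + 41 = (380 - 190*I) + 41 = 421 - 190*I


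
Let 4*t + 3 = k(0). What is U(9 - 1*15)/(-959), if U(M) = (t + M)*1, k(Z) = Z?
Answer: 27/3836 ≈ 0.0070386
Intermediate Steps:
t = -¾ (t = -¾ + (¼)*0 = -¾ + 0 = -¾ ≈ -0.75000)
U(M) = -¾ + M (U(M) = (-¾ + M)*1 = -¾ + M)
U(9 - 1*15)/(-959) = (-¾ + (9 - 1*15))/(-959) = (-¾ + (9 - 15))*(-1/959) = (-¾ - 6)*(-1/959) = -27/4*(-1/959) = 27/3836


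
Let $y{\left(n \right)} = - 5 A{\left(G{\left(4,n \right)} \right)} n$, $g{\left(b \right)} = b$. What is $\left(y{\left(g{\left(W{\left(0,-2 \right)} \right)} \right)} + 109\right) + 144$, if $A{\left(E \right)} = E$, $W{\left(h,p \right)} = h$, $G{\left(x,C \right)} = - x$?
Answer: $253$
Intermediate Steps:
$y{\left(n \right)} = 20 n$ ($y{\left(n \right)} = - 5 \left(\left(-1\right) 4\right) n = \left(-5\right) \left(-4\right) n = 20 n$)
$\left(y{\left(g{\left(W{\left(0,-2 \right)} \right)} \right)} + 109\right) + 144 = \left(20 \cdot 0 + 109\right) + 144 = \left(0 + 109\right) + 144 = 109 + 144 = 253$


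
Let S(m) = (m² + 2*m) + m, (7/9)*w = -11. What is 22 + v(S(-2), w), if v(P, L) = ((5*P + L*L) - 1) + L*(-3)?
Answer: 12419/49 ≈ 253.45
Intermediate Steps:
w = -99/7 (w = (9/7)*(-11) = -99/7 ≈ -14.143)
S(m) = m² + 3*m
v(P, L) = -1 + L² - 3*L + 5*P (v(P, L) = ((5*P + L²) - 1) - 3*L = ((L² + 5*P) - 1) - 3*L = (-1 + L² + 5*P) - 3*L = -1 + L² - 3*L + 5*P)
22 + v(S(-2), w) = 22 + (-1 + (-99/7)² - 3*(-99/7) + 5*(-2*(3 - 2))) = 22 + (-1 + 9801/49 + 297/7 + 5*(-2*1)) = 22 + (-1 + 9801/49 + 297/7 + 5*(-2)) = 22 + (-1 + 9801/49 + 297/7 - 10) = 22 + 11341/49 = 12419/49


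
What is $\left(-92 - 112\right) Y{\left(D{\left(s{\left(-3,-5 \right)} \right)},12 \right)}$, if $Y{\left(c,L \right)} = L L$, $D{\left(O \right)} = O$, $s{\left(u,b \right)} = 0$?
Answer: $-29376$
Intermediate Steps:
$Y{\left(c,L \right)} = L^{2}$
$\left(-92 - 112\right) Y{\left(D{\left(s{\left(-3,-5 \right)} \right)},12 \right)} = \left(-92 - 112\right) 12^{2} = \left(-204\right) 144 = -29376$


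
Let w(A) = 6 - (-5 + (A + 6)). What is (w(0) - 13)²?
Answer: 64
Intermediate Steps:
w(A) = 5 - A (w(A) = 6 - (-5 + (6 + A)) = 6 - (1 + A) = 6 + (-1 - A) = 5 - A)
(w(0) - 13)² = ((5 - 1*0) - 13)² = ((5 + 0) - 13)² = (5 - 13)² = (-8)² = 64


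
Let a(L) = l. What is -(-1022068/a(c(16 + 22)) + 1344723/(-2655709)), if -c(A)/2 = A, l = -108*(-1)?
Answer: 678615104074/71704143 ≈ 9464.1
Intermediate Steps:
l = 108
c(A) = -2*A
a(L) = 108
-(-1022068/a(c(16 + 22)) + 1344723/(-2655709)) = -(-1022068/108 + 1344723/(-2655709)) = -(-1022068*1/108 + 1344723*(-1/2655709)) = -(-255517/27 - 1344723/2655709) = -1*(-678615104074/71704143) = 678615104074/71704143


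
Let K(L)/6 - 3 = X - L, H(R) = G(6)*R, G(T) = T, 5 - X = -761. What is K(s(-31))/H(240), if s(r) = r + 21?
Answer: 779/240 ≈ 3.2458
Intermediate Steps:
X = 766 (X = 5 - 1*(-761) = 5 + 761 = 766)
H(R) = 6*R
s(r) = 21 + r
K(L) = 4614 - 6*L (K(L) = 18 + 6*(766 - L) = 18 + (4596 - 6*L) = 4614 - 6*L)
K(s(-31))/H(240) = (4614 - 6*(21 - 31))/((6*240)) = (4614 - 6*(-10))/1440 = (4614 + 60)*(1/1440) = 4674*(1/1440) = 779/240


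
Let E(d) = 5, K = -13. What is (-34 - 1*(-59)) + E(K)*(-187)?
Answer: -910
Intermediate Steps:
(-34 - 1*(-59)) + E(K)*(-187) = (-34 - 1*(-59)) + 5*(-187) = (-34 + 59) - 935 = 25 - 935 = -910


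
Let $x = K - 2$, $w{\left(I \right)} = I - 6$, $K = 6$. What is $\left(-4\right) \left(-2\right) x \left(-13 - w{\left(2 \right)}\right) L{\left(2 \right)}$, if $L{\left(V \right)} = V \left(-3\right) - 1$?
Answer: $2016$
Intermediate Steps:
$w{\left(I \right)} = -6 + I$ ($w{\left(I \right)} = I - 6 = -6 + I$)
$L{\left(V \right)} = -1 - 3 V$ ($L{\left(V \right)} = - 3 V - 1 = -1 - 3 V$)
$x = 4$ ($x = 6 - 2 = 4$)
$\left(-4\right) \left(-2\right) x \left(-13 - w{\left(2 \right)}\right) L{\left(2 \right)} = \left(-4\right) \left(-2\right) 4 \left(-13 - \left(-6 + 2\right)\right) \left(-1 - 6\right) = 8 \cdot 4 \left(-13 - -4\right) \left(-1 - 6\right) = 32 \left(-13 + 4\right) \left(-7\right) = 32 \left(-9\right) \left(-7\right) = \left(-288\right) \left(-7\right) = 2016$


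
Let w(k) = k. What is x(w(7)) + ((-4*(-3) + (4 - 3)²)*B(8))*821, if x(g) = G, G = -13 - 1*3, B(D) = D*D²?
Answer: 5464560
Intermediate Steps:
B(D) = D³
G = -16 (G = -13 - 3 = -16)
x(g) = -16
x(w(7)) + ((-4*(-3) + (4 - 3)²)*B(8))*821 = -16 + ((-4*(-3) + (4 - 3)²)*8³)*821 = -16 + ((12 + 1²)*512)*821 = -16 + ((12 + 1)*512)*821 = -16 + (13*512)*821 = -16 + 6656*821 = -16 + 5464576 = 5464560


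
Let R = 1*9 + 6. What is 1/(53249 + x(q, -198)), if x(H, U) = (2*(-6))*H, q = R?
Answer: 1/53069 ≈ 1.8843e-5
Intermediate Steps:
R = 15 (R = 9 + 6 = 15)
q = 15
x(H, U) = -12*H
1/(53249 + x(q, -198)) = 1/(53249 - 12*15) = 1/(53249 - 180) = 1/53069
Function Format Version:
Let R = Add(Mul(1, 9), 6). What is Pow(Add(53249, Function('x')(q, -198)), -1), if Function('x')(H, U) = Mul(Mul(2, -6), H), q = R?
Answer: Rational(1, 53069) ≈ 1.8843e-5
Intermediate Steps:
R = 15 (R = Add(9, 6) = 15)
q = 15
Function('x')(H, U) = Mul(-12, H)
Pow(Add(53249, Function('x')(q, -198)), -1) = Pow(Add(53249, Mul(-12, 15)), -1) = Pow(Add(53249, -180), -1) = Pow(53069, -1) = Rational(1, 53069)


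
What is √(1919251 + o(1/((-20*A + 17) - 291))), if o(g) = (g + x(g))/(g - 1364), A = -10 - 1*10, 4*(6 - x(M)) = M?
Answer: 5*√9070193122437871/343726 ≈ 1385.4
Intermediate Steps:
x(M) = 6 - M/4
A = -20 (A = -10 - 10 = -20)
o(g) = (6 + 3*g/4)/(-1364 + g) (o(g) = (g + (6 - g/4))/(g - 1364) = (6 + 3*g/4)/(-1364 + g))
√(1919251 + o(1/((-20*A + 17) - 291))) = √(1919251 + 3*(8 + 1/((-20*(-20) + 17) - 291))/(4*(-1364 + 1/((-20*(-20) + 17) - 291)))) = √(1919251 + 3*(8 + 1/((400 + 17) - 291))/(4*(-1364 + 1/((400 + 17) - 291)))) = √(1919251 + 3*(8 + 1/(417 - 291))/(4*(-1364 + 1/(417 - 291)))) = √(1919251 + 3*(8 + 1/126)/(4*(-1364 + 1/126))) = √(1919251 + (¾)*(1009/126)/(-171863/126)) = √(1919251 + (¾)*(-126/171863)*(1009/126)) = √(1919251 - 3027/687452) = √(1319392935425/687452) = 5*√9070193122437871/343726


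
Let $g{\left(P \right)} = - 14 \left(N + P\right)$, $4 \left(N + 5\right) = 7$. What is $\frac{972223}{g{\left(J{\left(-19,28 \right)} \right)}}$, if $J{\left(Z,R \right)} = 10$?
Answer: $- \frac{277778}{27} \approx -10288.0$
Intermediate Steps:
$N = - \frac{13}{4}$ ($N = -5 + \frac{1}{4} \cdot 7 = -5 + \frac{7}{4} = - \frac{13}{4} \approx -3.25$)
$g{\left(P \right)} = \frac{91}{2} - 14 P$ ($g{\left(P \right)} = - 14 \left(- \frac{13}{4} + P\right) = \frac{91}{2} - 14 P$)
$\frac{972223}{g{\left(J{\left(-19,28 \right)} \right)}} = \frac{972223}{\frac{91}{2} - 140} = \frac{972223}{- \frac{189}{2}} = 972223 \left(- \frac{2}{189}\right) = - \frac{277778}{27}$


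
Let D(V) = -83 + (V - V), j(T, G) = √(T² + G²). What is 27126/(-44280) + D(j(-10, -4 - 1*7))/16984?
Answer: -6449767/10445160 ≈ -0.61749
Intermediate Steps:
j(T, G) = √(G² + T²)
D(V) = -83 (D(V) = -83 + 0 = -83)
27126/(-44280) + D(j(-10, -4 - 1*7))/16984 = 27126/(-44280) - 83/16984 = 27126*(-1/44280) - 83*1/16984 = -1507/2460 - 83/16984 = -6449767/10445160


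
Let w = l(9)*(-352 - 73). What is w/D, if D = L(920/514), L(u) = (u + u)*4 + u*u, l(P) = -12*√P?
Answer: 2972205/3404 ≈ 873.15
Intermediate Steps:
L(u) = u² + 8*u (L(u) = (2*u)*4 + u² = 8*u + u² = u² + 8*u)
D = 1157360/66049 (D = (920/514)*(8 + 920/514) = (920*(1/514))*(8 + 920*(1/514)) = 460*(8 + 460/257)/257 = (460/257)*(2516/257) = 1157360/66049 ≈ 17.523)
w = 15300 (w = (-12*√9)*(-352 - 73) = -12*3*(-425) = -36*(-425) = 15300)
w/D = 15300/(1157360/66049) = 15300*(66049/1157360) = 2972205/3404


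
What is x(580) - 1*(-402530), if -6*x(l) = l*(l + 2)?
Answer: 346270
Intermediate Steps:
x(l) = -l*(2 + l)/6 (x(l) = -l*(l + 2)/6 = -l*(2 + l)/6)
x(580) - 1*(-402530) = -1/6*580*(2 + 580) - 1*(-402530) = -1/6*580*582 + 402530 = -56260 + 402530 = 346270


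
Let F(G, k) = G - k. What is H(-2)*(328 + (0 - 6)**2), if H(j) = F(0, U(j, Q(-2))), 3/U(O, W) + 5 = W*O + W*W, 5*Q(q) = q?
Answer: 27300/101 ≈ 270.30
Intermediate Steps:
Q(q) = q/5
U(O, W) = 3/(-5 + W**2 + O*W) (U(O, W) = 3/(-5 + (W*O + W*W)) = 3/(-5 + (O*W + W**2)) = 3/(-5 + (W**2 + O*W)) = 3/(-5 + W**2 + O*W))
H(j) = -3/(-121/25 - 2*j/5) (H(j) = 0 - 3/(-5 + ((1/5)*(-2))**2 + j*((1/5)*(-2))) = 0 - 3/(-5 + (-2/5)**2 + j*(-2/5)) = 0 - 3/(-5 + 4/25 - 2*j/5) = 0 - 3/(-121/25 - 2*j/5) = -3/(-121/25 - 2*j/5))
H(-2)*(328 + (0 - 6)**2) = (75/(121 + 10*(-2)))*(328 + (0 - 6)**2) = (75/(121 - 20))*(328 + (-6)**2) = (75/101)*(328 + 36) = (75*(1/101))*364 = (75/101)*364 = 27300/101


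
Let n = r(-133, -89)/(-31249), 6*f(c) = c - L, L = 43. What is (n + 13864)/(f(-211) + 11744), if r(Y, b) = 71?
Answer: 259941639/219399229 ≈ 1.1848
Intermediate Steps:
f(c) = -43/6 + c/6 (f(c) = (c - 1*43)/6 = (c - 43)/6 = (-43 + c)/6 = -43/6 + c/6)
n = -71/31249 (n = 71/(-31249) = 71*(-1/31249) = -71/31249 ≈ -0.0022721)
(n + 13864)/(f(-211) + 11744) = (-71/31249 + 13864)/((-43/6 + (⅙)*(-211)) + 11744) = 433236065/(31249*((-43/6 - 211/6) + 11744)) = 433236065/(31249*(-127/3 + 11744)) = 433236065/(31249*(35105/3)) = (433236065/31249)*(3/35105) = 259941639/219399229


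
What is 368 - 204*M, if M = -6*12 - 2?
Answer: 15464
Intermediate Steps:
M = -74 (M = -72 - 2 = -74)
368 - 204*M = 368 - 204*(-74) = 368 + 15096 = 15464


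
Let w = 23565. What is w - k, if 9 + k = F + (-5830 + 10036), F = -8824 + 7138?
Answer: 21054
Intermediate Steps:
F = -1686
k = 2511 (k = -9 + (-1686 + (-5830 + 10036)) = -9 + (-1686 + 4206) = -9 + 2520 = 2511)
w - k = 23565 - 1*2511 = 23565 - 2511 = 21054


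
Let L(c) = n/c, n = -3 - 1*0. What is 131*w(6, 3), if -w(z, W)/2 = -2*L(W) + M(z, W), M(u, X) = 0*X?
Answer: -524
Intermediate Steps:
n = -3 (n = -3 + 0 = -3)
L(c) = -3/c
M(u, X) = 0
w(z, W) = -12/W (w(z, W) = -2*(-(-6)/W + 0) = -2*(6/W + 0) = -12/W)
131*w(6, 3) = 131*(-12/3) = 131*(-12*⅓) = 131*(-4) = -524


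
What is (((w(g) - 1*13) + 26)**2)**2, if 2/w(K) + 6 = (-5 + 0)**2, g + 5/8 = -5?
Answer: 3844124001/130321 ≈ 29497.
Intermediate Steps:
g = -45/8 (g = -5/8 - 5 = -45/8 ≈ -5.6250)
w(K) = 2/19 (w(K) = 2/(-6 + (-5 + 0)**2) = 2/(-6 + (-5)**2) = 2/(-6 + 25) = 2/19)
(((w(g) - 1*13) + 26)**2)**2 = (((2/19 - 1*13) + 26)**2)**2 = (((2/19 - 13) + 26)**2)**2 = ((-245/19 + 26)**2)**2 = ((249/19)**2)**2 = (62001/361)**2 = 3844124001/130321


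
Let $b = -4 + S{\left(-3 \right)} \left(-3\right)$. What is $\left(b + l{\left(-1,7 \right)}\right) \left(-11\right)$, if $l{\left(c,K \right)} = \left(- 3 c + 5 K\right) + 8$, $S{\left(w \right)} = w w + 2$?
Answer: $-99$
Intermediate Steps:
$S{\left(w \right)} = 2 + w^{2}$ ($S{\left(w \right)} = w^{2} + 2 = 2 + w^{2}$)
$b = -37$ ($b = -4 + \left(2 + \left(-3\right)^{2}\right) \left(-3\right) = -4 + \left(2 + 9\right) \left(-3\right) = -4 + 11 \left(-3\right) = -4 - 33 = -37$)
$l{\left(c,K \right)} = 8 - 3 c + 5 K$
$\left(b + l{\left(-1,7 \right)}\right) \left(-11\right) = \left(-37 + \left(8 - -3 + 5 \cdot 7\right)\right) \left(-11\right) = \left(-37 + \left(8 + 3 + 35\right)\right) \left(-11\right) = \left(-37 + 46\right) \left(-11\right) = 9 \left(-11\right) = -99$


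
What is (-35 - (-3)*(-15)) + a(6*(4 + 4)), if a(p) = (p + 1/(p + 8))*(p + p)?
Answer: 31708/7 ≈ 4529.7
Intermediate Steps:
a(p) = 2*p*(p + 1/(8 + p)) (a(p) = (p + 1/(8 + p))*(2*p) = 2*p*(p + 1/(8 + p)))
(-35 - (-3)*(-15)) + a(6*(4 + 4)) = (-35 - (-3)*(-15)) + 2*(6*(4 + 4))*(1 + (6*(4 + 4))² + 8*(6*(4 + 4)))/(8 + 6*(4 + 4)) = (-35 - 1*45) + 2*(6*8)*(1 + (6*8)² + 8*(6*8))/(8 + 6*8) = (-35 - 45) + 2*48*(1 + 48² + 8*48)/(8 + 48) = -80 + 2*48*(1 + 2304 + 384)/56 = -80 + 2*48*(1/56)*2689 = -80 + 32268/7 = 31708/7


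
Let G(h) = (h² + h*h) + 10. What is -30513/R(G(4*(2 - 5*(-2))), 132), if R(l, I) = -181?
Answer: 30513/181 ≈ 168.58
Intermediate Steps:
G(h) = 10 + 2*h² (G(h) = (h² + h²) + 10 = 2*h² + 10 = 10 + 2*h²)
-30513/R(G(4*(2 - 5*(-2))), 132) = -30513/(-181) = -30513*(-1/181) = 30513/181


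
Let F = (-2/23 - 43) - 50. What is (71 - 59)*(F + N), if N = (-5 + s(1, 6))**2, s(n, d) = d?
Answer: -25416/23 ≈ -1105.0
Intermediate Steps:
N = 1 (N = (-5 + 6)**2 = 1**2 = 1)
F = -2141/23 (F = (-2*1/23 - 43) - 50 = (-2/23 - 43) - 50 = -991/23 - 50 = -2141/23 ≈ -93.087)
(71 - 59)*(F + N) = (71 - 59)*(-2141/23 + 1) = 12*(-2118/23) = -25416/23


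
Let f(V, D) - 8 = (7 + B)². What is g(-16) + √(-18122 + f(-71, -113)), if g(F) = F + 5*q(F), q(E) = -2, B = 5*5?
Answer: -26 + I*√17090 ≈ -26.0 + 130.73*I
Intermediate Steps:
B = 25
f(V, D) = 1032 (f(V, D) = 8 + (7 + 25)² = 8 + 32² = 8 + 1024 = 1032)
g(F) = -10 + F (g(F) = F + 5*(-2) = F - 10 = -10 + F)
g(-16) + √(-18122 + f(-71, -113)) = (-10 - 16) + √(-18122 + 1032) = -26 + √(-17090) = -26 + I*√17090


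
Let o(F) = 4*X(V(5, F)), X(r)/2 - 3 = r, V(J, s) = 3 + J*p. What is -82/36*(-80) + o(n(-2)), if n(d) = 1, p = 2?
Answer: 2792/9 ≈ 310.22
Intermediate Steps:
V(J, s) = 3 + 2*J (V(J, s) = 3 + J*2 = 3 + 2*J)
X(r) = 6 + 2*r
o(F) = 128 (o(F) = 4*(6 + 2*(3 + 2*5)) = 4*(6 + 2*(3 + 10)) = 4*(6 + 2*13) = 4*(6 + 26) = 4*32 = 128)
-82/36*(-80) + o(n(-2)) = -82/36*(-80) + 128 = -82*1/36*(-80) + 128 = -41/18*(-80) + 128 = 1640/9 + 128 = 2792/9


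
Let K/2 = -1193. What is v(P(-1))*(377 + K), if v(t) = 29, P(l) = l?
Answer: -58261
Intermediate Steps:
K = -2386 (K = 2*(-1193) = -2386)
v(P(-1))*(377 + K) = 29*(377 - 2386) = 29*(-2009) = -58261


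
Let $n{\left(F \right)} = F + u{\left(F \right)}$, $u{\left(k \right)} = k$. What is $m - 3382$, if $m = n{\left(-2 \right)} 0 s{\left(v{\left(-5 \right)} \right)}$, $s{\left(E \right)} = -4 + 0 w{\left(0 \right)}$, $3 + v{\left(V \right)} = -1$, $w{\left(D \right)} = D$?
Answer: $-3382$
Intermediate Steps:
$v{\left(V \right)} = -4$ ($v{\left(V \right)} = -3 - 1 = -4$)
$s{\left(E \right)} = -4$ ($s{\left(E \right)} = -4 + 0 \cdot 0 = -4 + 0 = -4$)
$n{\left(F \right)} = 2 F$ ($n{\left(F \right)} = F + F = 2 F$)
$m = 0$ ($m = 2 \left(-2\right) 0 \left(-4\right) = \left(-4\right) 0 \left(-4\right) = 0 \left(-4\right) = 0$)
$m - 3382 = 0 - 3382 = -3382$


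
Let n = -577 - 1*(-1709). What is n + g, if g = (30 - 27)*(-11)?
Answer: 1099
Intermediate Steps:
n = 1132 (n = -577 + 1709 = 1132)
g = -33 (g = 3*(-11) = -33)
n + g = 1132 - 33 = 1099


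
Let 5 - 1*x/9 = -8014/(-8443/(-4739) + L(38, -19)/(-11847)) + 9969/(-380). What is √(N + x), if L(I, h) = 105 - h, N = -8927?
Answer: √18319602017449431327127/755718046 ≈ 179.10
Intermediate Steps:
x = 61975227438333/1511436092 (x = 45 - 9*(-8014/(-8443/(-4739) + (105 - 1*(-19))/(-11847)) + 9969/(-380)) = 45 - 9*(-8014/(-8443*(-1/4739) + (105 + 19)*(-1/11847)) + 9969*(-1/380)) = 45 - 9*(-8014/(8443/4739 + 124*(-1/11847)) - 9969/380) = 45 - 9*(-8014/(8443/4739 - 124/11847) - 9969/380) = 45 - 9*(-8014/99436585/56142933 - 9969/380) = 45 - 9*(-8014*56142933/99436585 - 9969/380) = 45 - 9*(-449929465062/99436585 - 9969/380) = 45 - 9*(-6878579201577/1511436092) = 45 + 61907212814193/1511436092 = 61975227438333/1511436092 ≈ 41004.)
√(N + x) = √(-8927 + 61975227438333/1511436092) = √(48482637445049/1511436092) = √18319602017449431327127/755718046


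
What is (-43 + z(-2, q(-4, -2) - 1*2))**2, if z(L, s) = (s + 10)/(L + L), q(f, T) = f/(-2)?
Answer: 8281/4 ≈ 2070.3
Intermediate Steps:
q(f, T) = -f/2 (q(f, T) = f*(-1/2) = -f/2)
z(L, s) = (10 + s)/(2*L) (z(L, s) = (10 + s)/((2*L)) = (10 + s)*(1/(2*L)) = (10 + s)/(2*L))
(-43 + z(-2, q(-4, -2) - 1*2))**2 = (-43 + (1/2)*(10 + (-1/2*(-4) - 1*2))/(-2))**2 = (-43 + (1/2)*(-1/2)*(10 + (2 - 2)))**2 = (-43 + (1/2)*(-1/2)*(10 + 0))**2 = (-43 + (1/2)*(-1/2)*10)**2 = (-43 - 5/2)**2 = (-91/2)**2 = 8281/4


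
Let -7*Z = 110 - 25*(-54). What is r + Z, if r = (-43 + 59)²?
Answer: 332/7 ≈ 47.429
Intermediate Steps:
r = 256 (r = 16² = 256)
Z = -1460/7 (Z = -(110 - 25*(-54))/7 = -(110 + 1350)/7 = -⅐*1460 = -1460/7 ≈ -208.57)
r + Z = 256 - 1460/7 = 332/7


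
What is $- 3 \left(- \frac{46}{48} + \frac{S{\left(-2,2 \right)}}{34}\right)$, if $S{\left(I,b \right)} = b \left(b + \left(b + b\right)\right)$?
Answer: $\frac{247}{136} \approx 1.8162$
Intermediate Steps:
$S{\left(I,b \right)} = 3 b^{2}$ ($S{\left(I,b \right)} = b \left(b + 2 b\right) = b 3 b = 3 b^{2}$)
$- 3 \left(- \frac{46}{48} + \frac{S{\left(-2,2 \right)}}{34}\right) = - 3 \left(- \frac{46}{48} + \frac{3 \cdot 2^{2}}{34}\right) = - 3 \left(\left(-46\right) \frac{1}{48} + 3 \cdot 4 \cdot \frac{1}{34}\right) = - 3 \left(- \frac{23}{24} + 12 \cdot \frac{1}{34}\right) = - 3 \left(- \frac{23}{24} + \frac{6}{17}\right) = \left(-3\right) \left(- \frac{247}{408}\right) = \frac{247}{136}$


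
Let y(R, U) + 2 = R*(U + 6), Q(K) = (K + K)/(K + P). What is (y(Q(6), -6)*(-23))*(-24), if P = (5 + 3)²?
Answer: -1104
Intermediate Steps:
P = 64 (P = 8² = 64)
Q(K) = 2*K/(64 + K) (Q(K) = (K + K)/(K + 64) = (2*K)/(64 + K) = 2*K/(64 + K))
y(R, U) = -2 + R*(6 + U) (y(R, U) = -2 + R*(U + 6) = -2 + R*(6 + U))
(y(Q(6), -6)*(-23))*(-24) = ((-2 + 6*(2*6/(64 + 6)) + (2*6/(64 + 6))*(-6))*(-23))*(-24) = ((-2 + 6*(2*6/70) + (2*6/70)*(-6))*(-23))*(-24) = ((-2 + 6*(2*6*(1/70)) + (2*6*(1/70))*(-6))*(-23))*(-24) = ((-2 + 6*(6/35) + (6/35)*(-6))*(-23))*(-24) = ((-2 + 36/35 - 36/35)*(-23))*(-24) = -2*(-23)*(-24) = 46*(-24) = -1104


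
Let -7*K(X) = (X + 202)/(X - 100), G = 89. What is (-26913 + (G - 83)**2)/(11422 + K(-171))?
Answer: -50985669/21667565 ≈ -2.3531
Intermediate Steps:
K(X) = -(202 + X)/(7*(-100 + X)) (K(X) = -(X + 202)/(7*(X - 100)) = -(202 + X)/(7*(-100 + X)))
(-26913 + (G - 83)**2)/(11422 + K(-171)) = (-26913 + (89 - 83)**2)/(11422 + (-202 - 1*(-171))/(7*(-100 - 171))) = (-26913 + 6**2)/(11422 + (1/7)*(-202 + 171)/(-271)) = (-26913 + 36)/(11422 + (1/7)*(-1/271)*(-31)) = -26877/(11422 + 31/1897) = -26877/21667565/1897 = -26877*1897/21667565 = -50985669/21667565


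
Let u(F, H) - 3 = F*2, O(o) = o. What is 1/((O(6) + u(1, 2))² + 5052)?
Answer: 1/5173 ≈ 0.00019331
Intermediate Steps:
u(F, H) = 3 + 2*F (u(F, H) = 3 + F*2 = 3 + 2*F)
1/((O(6) + u(1, 2))² + 5052) = 1/((6 + (3 + 2*1))² + 5052) = 1/((6 + (3 + 2))² + 5052) = 1/((6 + 5)² + 5052) = 1/(11² + 5052) = 1/(121 + 5052) = 1/5173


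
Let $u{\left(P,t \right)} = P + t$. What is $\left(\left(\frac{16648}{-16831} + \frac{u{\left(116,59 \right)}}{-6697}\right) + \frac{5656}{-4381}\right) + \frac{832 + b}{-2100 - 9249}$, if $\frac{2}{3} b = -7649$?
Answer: $- \frac{1180030269456341}{862199390431782} \approx -1.3686$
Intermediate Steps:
$b = - \frac{22947}{2}$ ($b = \frac{3}{2} \left(-7649\right) = - \frac{22947}{2} \approx -11474.0$)
$\left(\left(\frac{16648}{-16831} + \frac{u{\left(116,59 \right)}}{-6697}\right) + \frac{5656}{-4381}\right) + \frac{832 + b}{-2100 - 9249} = \left(\left(\frac{16648}{-16831} + \frac{116 + 59}{-6697}\right) + \frac{5656}{-4381}\right) + \frac{832 - \frac{22947}{2}}{-2100 - 9249} = \left(\left(16648 \left(- \frac{1}{16831}\right) + 175 \left(- \frac{1}{6697}\right)\right) + 5656 \left(- \frac{1}{4381}\right)\right) - \frac{21283}{2 \left(-11349\right)} = \left(\left(- \frac{16648}{16831} - \frac{175}{6697}\right) - \frac{5656}{4381}\right) - - \frac{21283}{22698} = \left(- \frac{114437081}{112717207} - \frac{5656}{4381}\right) + \frac{21283}{22698} = - \frac{1138877374653}{493814083867} + \frac{21283}{22698} = - \frac{1180030269456341}{862199390431782}$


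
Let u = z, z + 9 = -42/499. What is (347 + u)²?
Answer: 28432704400/249001 ≈ 1.1419e+5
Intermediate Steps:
z = -4533/499 (z = -9 - 42/499 = -4533/499 ≈ -9.0842)
u = -4533/499 ≈ -9.0842
(347 + u)² = (347 - 4533/499)² = (168620/499)² = 28432704400/249001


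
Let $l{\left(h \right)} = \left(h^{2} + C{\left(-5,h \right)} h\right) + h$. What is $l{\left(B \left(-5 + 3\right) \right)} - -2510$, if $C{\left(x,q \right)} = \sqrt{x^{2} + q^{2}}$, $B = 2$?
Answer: $2522 - 4 \sqrt{41} \approx 2496.4$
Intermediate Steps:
$C{\left(x,q \right)} = \sqrt{q^{2} + x^{2}}$
$l{\left(h \right)} = h + h^{2} + h \sqrt{25 + h^{2}}$ ($l{\left(h \right)} = \left(h^{2} + \sqrt{h^{2} + \left(-5\right)^{2}} h\right) + h = \left(h^{2} + \sqrt{h^{2} + 25} h\right) + h = \left(h^{2} + \sqrt{25 + h^{2}} h\right) + h = \left(h^{2} + h \sqrt{25 + h^{2}}\right) + h = h + h^{2} + h \sqrt{25 + h^{2}}$)
$l{\left(B \left(-5 + 3\right) \right)} - -2510 = 2 \left(-5 + 3\right) \left(1 + 2 \left(-5 + 3\right) + \sqrt{25 + \left(2 \left(-5 + 3\right)\right)^{2}}\right) - -2510 = 2 \left(-2\right) \left(1 + 2 \left(-2\right) + \sqrt{25 + \left(2 \left(-2\right)\right)^{2}}\right) + 2510 = - 4 \left(1 - 4 + \sqrt{25 + \left(-4\right)^{2}}\right) + 2510 = - 4 \left(1 - 4 + \sqrt{25 + 16}\right) + 2510 = - 4 \left(1 - 4 + \sqrt{41}\right) + 2510 = - 4 \left(-3 + \sqrt{41}\right) + 2510 = \left(12 - 4 \sqrt{41}\right) + 2510 = 2522 - 4 \sqrt{41}$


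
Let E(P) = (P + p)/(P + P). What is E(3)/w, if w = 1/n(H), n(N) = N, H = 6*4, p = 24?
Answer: 108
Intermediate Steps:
H = 24
E(P) = (24 + P)/(2*P) (E(P) = (P + 24)/(P + P) = (24 + P)/((2*P)) = (24 + P)*(1/(2*P)) = (24 + P)/(2*P))
w = 1/24 ≈ 0.041667
E(3)/w = ((1/2)*(24 + 3)/3)/(1/24) = ((1/2)*(1/3)*27)*24 = (9/2)*24 = 108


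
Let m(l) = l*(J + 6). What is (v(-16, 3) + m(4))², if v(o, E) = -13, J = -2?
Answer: 9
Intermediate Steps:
m(l) = 4*l (m(l) = l*(-2 + 6) = l*4 = 4*l)
(v(-16, 3) + m(4))² = (-13 + 4*4)² = (-13 + 16)² = 3² = 9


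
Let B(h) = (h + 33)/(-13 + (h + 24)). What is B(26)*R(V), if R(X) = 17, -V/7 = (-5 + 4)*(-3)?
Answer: 1003/37 ≈ 27.108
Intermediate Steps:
B(h) = (33 + h)/(11 + h) (B(h) = (33 + h)/(-13 + (24 + h)) = (33 + h)/(11 + h))
V = -21 (V = -7*(-5 + 4)*(-3) = -(-7)*(-3) = -7*3 = -21)
B(26)*R(V) = ((33 + 26)/(11 + 26))*17 = (59/37)*17 = 1003/37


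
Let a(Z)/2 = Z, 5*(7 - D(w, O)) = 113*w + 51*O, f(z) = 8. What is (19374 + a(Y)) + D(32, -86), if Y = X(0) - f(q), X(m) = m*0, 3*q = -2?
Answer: 19519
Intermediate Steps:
q = -⅔ (q = (⅓)*(-2) = -⅔ ≈ -0.66667)
X(m) = 0
D(w, O) = 7 - 113*w/5 - 51*O/5 (D(w, O) = 7 - (113*w + 51*O)/5 = 7 - (51*O + 113*w)/5 = 7 + (-113*w/5 - 51*O/5) = 7 - 113*w/5 - 51*O/5)
Y = -8 (Y = 0 - 1*8 = 0 - 8 = -8)
a(Z) = 2*Z
(19374 + a(Y)) + D(32, -86) = (19374 + 2*(-8)) + (7 - 113/5*32 - 51/5*(-86)) = (19374 - 16) + (7 - 3616/5 + 4386/5) = 19358 + 161 = 19519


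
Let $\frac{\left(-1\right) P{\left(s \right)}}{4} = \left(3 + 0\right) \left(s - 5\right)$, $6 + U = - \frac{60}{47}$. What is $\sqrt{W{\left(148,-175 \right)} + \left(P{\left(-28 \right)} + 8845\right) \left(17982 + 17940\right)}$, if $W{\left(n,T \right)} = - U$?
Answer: $\frac{2 \sqrt{183322264323}}{47} \approx 18220.0$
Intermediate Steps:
$U = - \frac{342}{47}$ ($U = -6 - \frac{60}{47} = - \frac{342}{47} \approx -7.2766$)
$W{\left(n,T \right)} = \frac{342}{47}$ ($W{\left(n,T \right)} = \left(-1\right) \left(- \frac{342}{47}\right) = \frac{342}{47}$)
$P{\left(s \right)} = 60 - 12 s$ ($P{\left(s \right)} = - 4 \left(3 + 0\right) \left(s - 5\right) = - 4 \cdot 3 \left(-5 + s\right) = - 4 \left(-15 + 3 s\right) = 60 - 12 s$)
$\sqrt{W{\left(148,-175 \right)} + \left(P{\left(-28 \right)} + 8845\right) \left(17982 + 17940\right)} = \sqrt{\frac{342}{47} + \left(\left(60 - -336\right) + 8845\right) \left(17982 + 17940\right)} = \sqrt{\frac{342}{47} + \left(\left(60 + 336\right) + 8845\right) 35922} = \sqrt{\frac{342}{47} + \left(396 + 8845\right) 35922} = \sqrt{\frac{342}{47} + 9241 \cdot 35922} = \sqrt{\frac{342}{47} + 331955202} = \sqrt{\frac{15601894836}{47}} = \frac{2 \sqrt{183322264323}}{47}$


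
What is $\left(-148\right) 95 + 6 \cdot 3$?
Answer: $-14042$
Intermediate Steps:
$\left(-148\right) 95 + 6 \cdot 3 = -14060 + 18 = -14042$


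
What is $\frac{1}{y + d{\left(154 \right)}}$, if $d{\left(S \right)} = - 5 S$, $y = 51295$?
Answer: $\frac{1}{50525} \approx 1.9792 \cdot 10^{-5}$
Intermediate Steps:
$\frac{1}{y + d{\left(154 \right)}} = \frac{1}{51295 - 770} = \frac{1}{50525}$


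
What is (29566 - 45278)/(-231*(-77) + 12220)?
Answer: -15712/30007 ≈ -0.52361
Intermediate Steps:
(29566 - 45278)/(-231*(-77) + 12220) = -15712/(17787 + 12220) = -15712/30007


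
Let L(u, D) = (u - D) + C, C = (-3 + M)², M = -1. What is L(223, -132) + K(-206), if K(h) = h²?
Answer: 42807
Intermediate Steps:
C = 16 (C = (-3 - 1)² = (-4)² = 16)
L(u, D) = 16 + u - D (L(u, D) = (u - D) + 16 = 16 + u - D)
L(223, -132) + K(-206) = (16 + 223 - 1*(-132)) + (-206)² = (16 + 223 + 132) + 42436 = 371 + 42436 = 42807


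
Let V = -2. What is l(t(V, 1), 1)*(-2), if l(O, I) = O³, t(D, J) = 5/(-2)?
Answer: 125/4 ≈ 31.250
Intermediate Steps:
t(D, J) = -5/2 (t(D, J) = 5*(-½) = -5/2)
l(t(V, 1), 1)*(-2) = (-5/2)³*(-2) = -125/8*(-2) = 125/4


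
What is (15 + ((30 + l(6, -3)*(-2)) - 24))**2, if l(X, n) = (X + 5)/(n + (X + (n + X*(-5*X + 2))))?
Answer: 3150625/7056 ≈ 446.52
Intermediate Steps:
l(X, n) = (5 + X)/(X + 2*n + X*(2 - 5*X)) (l(X, n) = (5 + X)/(n + (X + (n + X*(2 - 5*X)))) = (5 + X)/(n + (X + n + X*(2 - 5*X))) = (5 + X)/(X + 2*n + X*(2 - 5*X)))
(15 + ((30 + l(6, -3)*(-2)) - 24))**2 = (15 + ((30 + ((5 + 6)/(-5*6**2 + 2*(-3) + 3*6))*(-2)) - 24))**2 = (15 + ((30 + (11/(-5*36 - 6 + 18))*(-2)) - 24))**2 = (15 + ((30 + (11/(-180 - 6 + 18))*(-2)) - 24))**2 = (15 + ((30 + (11/(-168))*(-2)) - 24))**2 = (15 + ((30 - 1/168*11*(-2)) - 24))**2 = (15 + ((30 - 11/168*(-2)) - 24))**2 = (15 + ((30 + 11/84) - 24))**2 = (15 + (2531/84 - 24))**2 = (15 + 515/84)**2 = (1775/84)**2 = 3150625/7056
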